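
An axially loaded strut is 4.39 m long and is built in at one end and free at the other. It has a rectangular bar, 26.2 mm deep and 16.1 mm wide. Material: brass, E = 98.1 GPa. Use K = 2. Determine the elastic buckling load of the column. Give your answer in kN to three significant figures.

P_cr ≈ 0.114 kN

Buckling occurs about the weak axis: I_min = h·b³/12 with b = 16.1 mm (the shorter side).
I_min = 26.2×16.1³/12 = 9.112×10^3 mm⁴
I = 9.112×10^3 mm⁴ = 9.112×10^-9 m⁴
Effective length L_e = K·L = 2 × 4.39 = 8.780 m
P_cr = π²EI / L_e² = π² × 98.1×10⁹ × 9.112×10^-9 / 8.780² = 114.4 N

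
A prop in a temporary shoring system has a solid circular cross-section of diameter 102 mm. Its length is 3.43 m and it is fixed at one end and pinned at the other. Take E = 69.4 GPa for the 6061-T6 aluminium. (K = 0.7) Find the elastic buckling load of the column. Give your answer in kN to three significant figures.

P_cr ≈ 631 kN

I = πd⁴/64 = π×102⁴/64 = 5.313×10^6 mm⁴
I = 5.313×10^6 mm⁴ = 5.313×10^-6 m⁴
Effective length L_e = K·L = 0.7 × 3.43 = 2.401 m
P_cr = π²EI / L_e² = π² × 69.4×10⁹ × 5.313×10^-6 / 2.401² = 6.313×10^5 N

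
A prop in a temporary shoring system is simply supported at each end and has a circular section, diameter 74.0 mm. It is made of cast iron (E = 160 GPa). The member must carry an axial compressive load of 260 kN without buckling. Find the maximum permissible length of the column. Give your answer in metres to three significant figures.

I = πd⁴/64 = π×74.0⁴/64 = 1.472×10^6 mm⁴
I = 1.472×10^-6 m⁴
At the buckling limit P_cr = P = 2.600×10^5 N
From P_cr = π²EI/(K·L)²:  L = (1/K)·√(π²EI/P_cr) = (1/1)·√(π²×1.60×10^11×1.472×10^-6/2.600×10^5)
L = 2.99 m

L_max ≈ 2.99 m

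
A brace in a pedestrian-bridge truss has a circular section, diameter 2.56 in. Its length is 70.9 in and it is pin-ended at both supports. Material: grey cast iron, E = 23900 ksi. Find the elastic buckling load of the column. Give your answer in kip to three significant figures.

I = πd⁴/64 = π×2.56⁴/64 = 2.108 in⁴
Effective length L_e = K·L = 1 × 70.9 = 70.90 in
P_cr = π²EI / L_e² = π² × 23900×10³ × 2.108 / 70.90² = 9.893×10^4 lb

P_cr ≈ 98.9 kip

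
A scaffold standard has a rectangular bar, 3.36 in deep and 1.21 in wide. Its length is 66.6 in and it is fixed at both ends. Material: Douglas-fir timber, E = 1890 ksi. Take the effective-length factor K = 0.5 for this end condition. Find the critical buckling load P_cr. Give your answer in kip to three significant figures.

P_cr ≈ 8.34 kip

Buckling occurs about the weak axis: I_min = h·b³/12 with b = 1.21 in (the shorter side).
I_min = 3.36×1.21³/12 = 0.4960 in⁴
Effective length L_e = K·L = 0.5 × 66.6 = 33.30 in
P_cr = π²EI / L_e² = π² × 1890×10³ × 0.4960 / 33.30² = 8.344×10^3 lb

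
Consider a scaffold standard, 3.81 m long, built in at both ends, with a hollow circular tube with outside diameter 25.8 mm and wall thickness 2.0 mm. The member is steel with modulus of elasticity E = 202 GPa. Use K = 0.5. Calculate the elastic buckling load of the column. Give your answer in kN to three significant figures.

Inner diameter d_i = 25.8 − 2×2.0 = 21.80 mm
I = π(d_o⁴ − d_i⁴)/64 = π(25.8⁴ − 21.80⁴)/64 = 1.066×10^4 mm⁴
I = 1.066×10^4 mm⁴ = 1.066×10^-8 m⁴
Effective length L_e = K·L = 0.5 × 3.81 = 1.905 m
P_cr = π²EI / L_e² = π² × 202×10⁹ × 1.066×10^-8 / 1.905² = 5.858×10^3 N

P_cr ≈ 5.86 kN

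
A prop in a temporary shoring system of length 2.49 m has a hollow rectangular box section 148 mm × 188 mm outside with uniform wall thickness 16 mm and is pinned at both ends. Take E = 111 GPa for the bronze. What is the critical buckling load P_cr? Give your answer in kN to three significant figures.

Inner dimensions: h_i = 188 − 2×16 = 156.0 mm, b_i = 148 − 2×16 = 116.0 mm
Weak-axis I_min = (h_o·b_o³ − h_i·b_i³)/12 with b_o = 148, b_i = 116.0 mm (shorter outer/inner sides).
I_min = (188×148³ − 156.0×116.0³)/12 = 3.050×10^7 mm⁴
I = 3.050×10^7 mm⁴ = 3.050×10^-5 m⁴
Effective length L_e = K·L = 1 × 2.49 = 2.490 m
P_cr = π²EI / L_e² = π² × 111×10⁹ × 3.050×10^-5 / 2.490² = 5.389×10^6 N

P_cr ≈ 5390 kN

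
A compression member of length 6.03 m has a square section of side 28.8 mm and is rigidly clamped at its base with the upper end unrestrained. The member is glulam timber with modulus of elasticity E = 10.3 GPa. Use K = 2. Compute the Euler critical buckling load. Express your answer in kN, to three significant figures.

I = a⁴/12 = 28.8⁴/12 = 5.733×10^4 mm⁴
I = 5.733×10^4 mm⁴ = 5.733×10^-8 m⁴
Effective length L_e = K·L = 2 × 6.03 = 12.06 m
P_cr = π²EI / L_e² = π² × 10.3×10⁹ × 5.733×10^-8 / 12.06² = 40.07 N

P_cr ≈ 0.0401 kN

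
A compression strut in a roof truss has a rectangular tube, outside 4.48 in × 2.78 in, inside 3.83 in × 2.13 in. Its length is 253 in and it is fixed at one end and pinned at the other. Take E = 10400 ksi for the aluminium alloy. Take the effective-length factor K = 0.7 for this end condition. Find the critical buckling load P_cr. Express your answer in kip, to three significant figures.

P_cr ≈ 16.2 kip

Weak-axis I_min = (h_o·b_o³ − h_i·b_i³)/12 with b_o = 2.78, b_i = 2.130 in (shorter outer/inner sides).
I_min = (4.48×2.78³ − 3.830×2.130³)/12 = 4.937 in⁴
Effective length L_e = K·L = 0.7 × 253 = 177.1 in
P_cr = π²EI / L_e² = π² × 10400×10³ × 4.937 / 177.1² = 1.616×10^4 lb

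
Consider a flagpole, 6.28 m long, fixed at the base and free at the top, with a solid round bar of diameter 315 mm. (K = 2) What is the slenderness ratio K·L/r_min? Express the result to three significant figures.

λ ≈ 159

I = πd⁴/64 = π×315⁴/64 = 4.833×10^8 mm⁴
A = 7.793×10^4 mm²;  r_min = √(I/A) = √(4.833×10^8/7.793×10^4) = 78.75 mm
L_e = K·L = 2 × 6.28 m = 12.56 m = 12560 mm
λ = L_e / r_min = 12560 / 78.75 = 159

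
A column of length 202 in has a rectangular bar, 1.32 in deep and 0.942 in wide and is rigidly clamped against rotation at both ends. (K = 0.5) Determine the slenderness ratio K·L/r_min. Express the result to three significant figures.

λ ≈ 371

For a rectangle r_min = b/√12 = 0.942/√12 = 0.2719 in
L_e = K·L = 0.5 × 202 = 101.0 in
λ = L_e / r_min = 101.00 / 0.2719 = 371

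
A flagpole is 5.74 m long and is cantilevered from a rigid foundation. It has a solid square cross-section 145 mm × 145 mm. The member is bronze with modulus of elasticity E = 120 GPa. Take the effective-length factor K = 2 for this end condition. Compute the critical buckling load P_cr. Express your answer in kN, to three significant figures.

I = a⁴/12 = 145⁴/12 = 3.684×10^7 mm⁴
I = 3.684×10^7 mm⁴ = 3.684×10^-5 m⁴
Effective length L_e = K·L = 2 × 5.74 = 11.48 m
P_cr = π²EI / L_e² = π² × 120×10⁹ × 3.684×10^-5 / 11.48² = 3.310×10^5 N

P_cr ≈ 331 kN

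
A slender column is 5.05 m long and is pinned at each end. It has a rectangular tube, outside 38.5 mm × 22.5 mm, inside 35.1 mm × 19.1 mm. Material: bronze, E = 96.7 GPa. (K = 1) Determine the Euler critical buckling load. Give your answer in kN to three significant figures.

Weak-axis I_min = (h_o·b_o³ − h_i·b_i³)/12 with b_o = 22.5, b_i = 19.10 mm (shorter outer/inner sides).
I_min = (38.5×22.5³ − 35.10×19.10³)/12 = 1.616×10^4 mm⁴
I = 1.616×10^4 mm⁴ = 1.616×10^-8 m⁴
Effective length L_e = K·L = 1 × 5.05 = 5.050 m
P_cr = π²EI / L_e² = π² × 96.7×10⁹ × 1.616×10^-8 / 5.050² = 604.9 N

P_cr ≈ 0.605 kN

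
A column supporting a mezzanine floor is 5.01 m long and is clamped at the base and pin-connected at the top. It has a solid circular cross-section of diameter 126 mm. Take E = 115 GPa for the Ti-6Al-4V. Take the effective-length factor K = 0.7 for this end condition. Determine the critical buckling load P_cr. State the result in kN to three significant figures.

I = πd⁴/64 = π×126⁴/64 = 1.237×10^7 mm⁴
I = 1.237×10^7 mm⁴ = 1.237×10^-5 m⁴
Effective length L_e = K·L = 0.7 × 5.01 = 3.507 m
P_cr = π²EI / L_e² = π² × 115×10⁹ × 1.237×10^-5 / 3.507² = 1.142×10^6 N

P_cr ≈ 1140 kN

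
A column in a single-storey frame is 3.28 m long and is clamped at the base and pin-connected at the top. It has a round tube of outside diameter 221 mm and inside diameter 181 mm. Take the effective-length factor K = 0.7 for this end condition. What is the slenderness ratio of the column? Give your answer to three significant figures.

λ ≈ 32.2

d_o = 221 mm, d_i = 181 mm
I = π(d_o⁴ − d_i⁴)/64 = π(221⁴ − 181.0⁴)/64 = 6.441×10^7 mm⁴
A = 1.263×10^4 mm²;  r_min = √(I/A) = √(6.441×10^7/1.263×10^4) = 71.42 mm
L_e = K·L = 0.7 × 3.28 m = 2.296 m = 2296.0 mm
λ = L_e / r_min = 2296.0 / 71.42 = 32.2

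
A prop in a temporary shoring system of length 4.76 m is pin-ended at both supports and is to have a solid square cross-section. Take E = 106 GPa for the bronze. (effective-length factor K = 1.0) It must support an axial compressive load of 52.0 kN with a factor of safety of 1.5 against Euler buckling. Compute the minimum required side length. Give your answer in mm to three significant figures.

a ≈ 67.1 mm

Required P_cr = n·P = 1.5 × 52.0 = 78.00 kN
L_e = K·L = 1 × 4.76 = 4.760 m
Required I = P_cr·L_e²/(π²E) = 7.800×10^4 × 4.760² / (π² × 1.06×10^11) = 1.689×10^-6 m⁴
I_req = 1.689×10^6 mm⁴
Solid square: I = a⁴/12  ⇒  a = (12I)^(1/4) = (12×1.689×10^6)^(1/4) = 67.1 mm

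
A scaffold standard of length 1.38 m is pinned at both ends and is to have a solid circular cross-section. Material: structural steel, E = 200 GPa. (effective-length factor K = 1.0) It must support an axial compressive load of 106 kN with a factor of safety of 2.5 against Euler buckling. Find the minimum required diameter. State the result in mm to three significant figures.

Required P_cr = n·P = 2.5 × 106 = 265.0 kN
L_e = K·L = 1 × 1.38 = 1.380 m
Required I = P_cr·L_e²/(π²E) = 2.650×10^5 × 1.380² / (π² × 2.00×10^11) = 2.557×10^-7 m⁴
I_req = 2.557×10^5 mm⁴
Solid circle: I = πd⁴/64  ⇒  d = (64I/π)^(1/4) = (64×2.557×10^5/π)^(1/4) = 47.8 mm

d ≈ 47.8 mm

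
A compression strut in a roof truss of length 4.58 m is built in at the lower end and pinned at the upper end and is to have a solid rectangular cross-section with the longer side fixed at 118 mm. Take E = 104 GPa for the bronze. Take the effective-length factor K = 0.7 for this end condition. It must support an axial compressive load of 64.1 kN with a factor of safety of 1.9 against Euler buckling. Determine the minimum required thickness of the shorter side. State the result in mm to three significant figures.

Required P_cr = n·P = 1.9 × 64.1 = 121.8 kN
L_e = K·L = 0.7 × 4.58 = 3.206 m
Required I = P_cr·L_e²/(π²E) = 1.218×10^5 × 3.206² / (π² × 1.04×10^11) = 1.220×10^-6 m⁴
I_req = 1.220×10^6 mm⁴
Rectangle, weak axis: I_min = h·b³/12 with h = 118 mm fixed  ⇒  b = (12I/h)^(1/3) = 49.9 mm

b ≈ 49.9 mm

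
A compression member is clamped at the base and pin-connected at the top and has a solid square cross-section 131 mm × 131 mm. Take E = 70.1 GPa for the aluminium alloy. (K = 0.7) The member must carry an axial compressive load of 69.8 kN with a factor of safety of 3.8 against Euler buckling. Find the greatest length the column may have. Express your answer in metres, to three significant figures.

L_max ≈ 11.4 m

I = a⁴/12 = 131⁴/12 = 2.454×10^7 mm⁴
I = 2.454×10^-5 m⁴
Required critical load P_cr = n·P = 3.8 × 69.8 = 265.2 kN = 2.652×10^5 N
From P_cr = π²EI/(K·L)²:  L = (1/K)·√(π²EI/P_cr) = (1/0.7)·√(π²×7.01×10^10×2.454×10^-5/2.652×10^5)
L = 11.4 m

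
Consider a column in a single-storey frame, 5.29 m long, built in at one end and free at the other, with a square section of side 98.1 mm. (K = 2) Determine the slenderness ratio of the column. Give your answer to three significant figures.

For a square r = a/√12 = 98.1/√12 = 28.32 mm
L_e = K·L = 2 × 5.29 m = 10.58 m = 10580 mm
λ = L_e / r_min = 10580 / 28.32 = 374

λ ≈ 374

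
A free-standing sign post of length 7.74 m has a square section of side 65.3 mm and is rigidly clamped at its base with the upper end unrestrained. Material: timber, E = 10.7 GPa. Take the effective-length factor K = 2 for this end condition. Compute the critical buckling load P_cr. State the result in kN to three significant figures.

P_cr ≈ 0.668 kN

I = a⁴/12 = 65.3⁴/12 = 1.515×10^6 mm⁴
I = 1.515×10^6 mm⁴ = 1.515×10^-6 m⁴
Effective length L_e = K·L = 2 × 7.74 = 15.48 m
P_cr = π²EI / L_e² = π² × 10.7×10⁹ × 1.515×10^-6 / 15.48² = 667.7 N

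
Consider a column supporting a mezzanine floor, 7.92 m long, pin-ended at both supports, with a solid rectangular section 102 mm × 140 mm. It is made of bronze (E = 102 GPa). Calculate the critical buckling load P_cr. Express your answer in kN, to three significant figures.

P_cr ≈ 199 kN

Buckling occurs about the weak axis: I_min = h·b³/12 with b = 102 mm (the shorter side).
I_min = 140×102³/12 = 1.238×10^7 mm⁴
I = 1.238×10^7 mm⁴ = 1.238×10^-5 m⁴
Effective length L_e = K·L = 1 × 7.92 = 7.920 m
P_cr = π²EI / L_e² = π² × 102×10⁹ × 1.238×10^-5 / 7.920² = 1.987×10^5 N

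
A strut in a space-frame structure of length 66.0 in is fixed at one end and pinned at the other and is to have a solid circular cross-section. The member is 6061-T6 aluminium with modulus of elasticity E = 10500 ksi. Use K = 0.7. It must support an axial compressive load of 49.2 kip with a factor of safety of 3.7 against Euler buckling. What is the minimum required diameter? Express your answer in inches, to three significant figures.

d ≈ 2.96 in

Required P_cr = n·P = 3.7 × 49.2 = 182.0 kip
L_e = K·L = 0.7 × 66.0 = 46.20 in
Required I = P_cr·L_e²/(π²E) = 1.820×10^5 × 46.20² / (π² × 1.05×10^7) = 3.749 in⁴
Solid circle: I = πd⁴/64  ⇒  d = (64I/π)^(1/4) = (64×3.749/π)^(1/4) = 2.96 in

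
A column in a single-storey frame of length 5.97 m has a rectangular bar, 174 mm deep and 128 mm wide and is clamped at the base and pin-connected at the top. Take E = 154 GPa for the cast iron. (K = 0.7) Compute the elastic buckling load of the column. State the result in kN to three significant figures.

Buckling occurs about the weak axis: I_min = h·b³/12 with b = 128 mm (the shorter side).
I_min = 174×128³/12 = 3.041×10^7 mm⁴
I = 3.041×10^7 mm⁴ = 3.041×10^-5 m⁴
Effective length L_e = K·L = 0.7 × 5.97 = 4.179 m
P_cr = π²EI / L_e² = π² × 154×10⁹ × 3.041×10^-5 / 4.179² = 2.647×10^6 N

P_cr ≈ 2650 kN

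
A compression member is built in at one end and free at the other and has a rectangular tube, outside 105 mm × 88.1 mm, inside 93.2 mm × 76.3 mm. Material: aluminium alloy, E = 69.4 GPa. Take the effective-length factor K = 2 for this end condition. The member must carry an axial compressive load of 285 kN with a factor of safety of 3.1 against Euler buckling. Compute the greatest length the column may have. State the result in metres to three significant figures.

L_max ≈ 0.701 m

Weak-axis I_min = (h_o·b_o³ − h_i·b_i³)/12 with b_o = 88.1, b_i = 76.30 mm (shorter outer/inner sides).
I_min = (105×88.1³ − 93.20×76.30³)/12 = 2.533×10^6 mm⁴
I = 2.533×10^-6 m⁴
Required critical load P_cr = n·P = 3.1 × 285 = 883.5 kN = 8.835×10^5 N
From P_cr = π²EI/(K·L)²:  L = (1/K)·√(π²EI/P_cr) = (1/2)·√(π²×6.94×10^10×2.533×10^-6/8.835×10^5)
L = 0.701 m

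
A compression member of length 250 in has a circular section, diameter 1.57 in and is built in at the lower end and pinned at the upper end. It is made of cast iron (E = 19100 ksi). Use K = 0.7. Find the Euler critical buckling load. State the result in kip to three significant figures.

P_cr ≈ 1.84 kip

I = πd⁴/64 = π×1.57⁴/64 = 0.2982 in⁴
Effective length L_e = K·L = 0.7 × 250 = 175.0 in
P_cr = π²EI / L_e² = π² × 19100×10³ × 0.2982 / 175.0² = 1.836×10^3 lb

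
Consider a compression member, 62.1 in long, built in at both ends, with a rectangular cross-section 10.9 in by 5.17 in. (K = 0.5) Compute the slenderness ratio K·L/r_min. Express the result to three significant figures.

Buckling occurs about the weak axis: I_min = h·b³/12 with b = 5.17 in (the shorter side).
I_min = 10.9×5.17³/12 = 125.5 in⁴
A = 56.35 in²;  r_min = √(I/A) = √(125.5/56.35) = 1.492 in
L_e = K·L = 0.5 × 62.1 = 31.05 in
λ = L_e / r_min = 31.050 / 1.492 = 20.8

λ ≈ 20.8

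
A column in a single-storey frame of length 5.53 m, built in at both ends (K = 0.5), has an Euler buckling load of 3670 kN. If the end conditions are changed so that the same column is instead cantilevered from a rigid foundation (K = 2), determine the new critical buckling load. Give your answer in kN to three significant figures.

P_cr ∝ 1/K², so P_cr,new = P_cr,old × (K_old/K_new)² = 3670 × (0.5/2)²
= 3670 × 0.06250 = 229 kN

P_cr ≈ 229 kN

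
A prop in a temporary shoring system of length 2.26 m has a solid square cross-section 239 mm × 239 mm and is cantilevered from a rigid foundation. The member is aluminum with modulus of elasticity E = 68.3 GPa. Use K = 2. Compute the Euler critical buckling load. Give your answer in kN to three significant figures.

I = a⁴/12 = 239⁴/12 = 2.719×10^8 mm⁴
I = 2.719×10^8 mm⁴ = 2.719×10^-4 m⁴
Effective length L_e = K·L = 2 × 2.26 = 4.520 m
P_cr = π²EI / L_e² = π² × 68.3×10⁹ × 2.719×10^-4 / 4.520² = 8.971×10^6 N

P_cr ≈ 8970 kN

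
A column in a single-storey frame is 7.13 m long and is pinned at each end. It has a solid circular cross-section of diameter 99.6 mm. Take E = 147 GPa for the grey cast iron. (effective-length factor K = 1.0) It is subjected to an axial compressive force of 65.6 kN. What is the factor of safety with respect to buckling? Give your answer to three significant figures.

n ≈ 2.10

I = πd⁴/64 = π×99.6⁴/64 = 4.831×10^6 mm⁴
I = 4.831×10^6 mm⁴ = 4.831×10^-6 m⁴
Effective length L_e = K·L = 1 × 7.13 = 7.130 m
P_cr = π²EI / L_e² = π² × 147×10⁹ × 4.831×10^-6 / 7.130² = 1.379×10^5 N
Factor of safety n = P_cr / P = 137.86 / 65.6 = 2.10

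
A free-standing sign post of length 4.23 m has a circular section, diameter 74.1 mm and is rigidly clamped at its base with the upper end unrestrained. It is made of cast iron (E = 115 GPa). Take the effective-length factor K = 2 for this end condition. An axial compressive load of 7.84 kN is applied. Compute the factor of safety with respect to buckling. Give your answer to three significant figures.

I = πd⁴/64 = π×74.1⁴/64 = 1.480×10^6 mm⁴
I = 1.480×10^6 mm⁴ = 1.480×10^-6 m⁴
Effective length L_e = K·L = 2 × 4.23 = 8.460 m
P_cr = π²EI / L_e² = π² × 115×10⁹ × 1.480×10^-6 / 8.460² = 2.347×10^4 N
Factor of safety n = P_cr / P = 23.469 / 7.84 = 2.99

n ≈ 2.99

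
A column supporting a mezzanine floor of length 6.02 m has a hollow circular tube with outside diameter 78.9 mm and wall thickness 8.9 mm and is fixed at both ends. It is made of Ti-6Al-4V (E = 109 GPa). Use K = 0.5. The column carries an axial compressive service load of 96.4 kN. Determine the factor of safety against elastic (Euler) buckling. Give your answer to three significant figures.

Inner diameter d_i = 78.9 − 2×8.9 = 61.10 mm
I = π(d_o⁴ − d_i⁴)/64 = π(78.9⁴ − 61.10⁴)/64 = 1.218×10^6 mm⁴
I = 1.218×10^6 mm⁴ = 1.218×10^-6 m⁴
Effective length L_e = K·L = 0.5 × 6.02 = 3.010 m
P_cr = π²EI / L_e² = π² × 109×10⁹ × 1.218×10^-6 / 3.010² = 1.446×10^5 N
Factor of safety n = P_cr / P = 144.64 / 96.4 = 1.50

n ≈ 1.50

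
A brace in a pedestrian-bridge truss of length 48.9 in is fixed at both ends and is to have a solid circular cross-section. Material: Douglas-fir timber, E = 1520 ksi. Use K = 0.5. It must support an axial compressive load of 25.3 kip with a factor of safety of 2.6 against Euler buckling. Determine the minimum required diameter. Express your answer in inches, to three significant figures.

Required P_cr = n·P = 2.6 × 25.3 = 65.78 kip
L_e = K·L = 0.5 × 48.9 = 24.45 in
Required I = P_cr·L_e²/(π²E) = 6.578×10^4 × 24.45² / (π² × 1.52×10^6) = 2.621 in⁴
Solid circle: I = πd⁴/64  ⇒  d = (64I/π)^(1/4) = (64×2.621/π)^(1/4) = 2.70 in

d ≈ 2.70 in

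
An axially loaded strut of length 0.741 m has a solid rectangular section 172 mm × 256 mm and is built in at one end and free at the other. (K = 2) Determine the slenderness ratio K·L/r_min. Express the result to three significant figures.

λ ≈ 29.8

For a rectangle r_min = b/√12 = 172/√12 = 49.65 mm
L_e = K·L = 2 × 0.741 m = 1.482 m = 1482.0 mm
λ = L_e / r_min = 1482.0 / 49.65 = 29.8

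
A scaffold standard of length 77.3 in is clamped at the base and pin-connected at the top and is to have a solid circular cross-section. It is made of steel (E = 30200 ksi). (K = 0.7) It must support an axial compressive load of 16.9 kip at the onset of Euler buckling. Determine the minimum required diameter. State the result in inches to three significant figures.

d ≈ 1.36 in

L_e = K·L = 0.7 × 77.3 = 54.11 in
Required I = P_cr·L_e²/(π²E) = 1.690×10^4 × 54.11² / (π² × 3.02×10^7) = 0.1660 in⁴
Solid circle: I = πd⁴/64  ⇒  d = (64I/π)^(1/4) = (64×0.1660/π)^(1/4) = 1.36 in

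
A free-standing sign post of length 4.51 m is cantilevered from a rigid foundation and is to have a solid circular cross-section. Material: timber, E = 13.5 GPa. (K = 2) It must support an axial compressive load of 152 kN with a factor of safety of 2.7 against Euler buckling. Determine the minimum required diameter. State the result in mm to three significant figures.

d ≈ 267 mm

Required P_cr = n·P = 2.7 × 152 = 410.4 kN
L_e = K·L = 2 × 4.51 = 9.020 m
Required I = P_cr·L_e²/(π²E) = 4.104×10^5 × 9.020² / (π² × 1.35×10^10) = 2.506×10^-4 m⁴
I_req = 2.506×10^8 mm⁴
Solid circle: I = πd⁴/64  ⇒  d = (64I/π)^(1/4) = (64×2.506×10^8/π)^(1/4) = 267 mm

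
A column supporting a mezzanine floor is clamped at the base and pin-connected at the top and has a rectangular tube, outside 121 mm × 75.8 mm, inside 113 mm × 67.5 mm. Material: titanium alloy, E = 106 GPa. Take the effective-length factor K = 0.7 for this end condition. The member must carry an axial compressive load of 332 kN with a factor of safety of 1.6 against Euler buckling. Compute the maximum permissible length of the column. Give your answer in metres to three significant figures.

Weak-axis I_min = (h_o·b_o³ − h_i·b_i³)/12 with b_o = 75.8, b_i = 67.50 mm (shorter outer/inner sides).
I_min = (121×75.8³ − 113.0×67.50³)/12 = 1.495×10^6 mm⁴
I = 1.495×10^-6 m⁴
Required critical load P_cr = n·P = 1.6 × 332 = 531.2 kN = 5.312×10^5 N
From P_cr = π²EI/(K·L)²:  L = (1/K)·√(π²EI/P_cr) = (1/0.7)·√(π²×1.06×10^11×1.495×10^-6/5.312×10^5)
L = 2.45 m

L_max ≈ 2.45 m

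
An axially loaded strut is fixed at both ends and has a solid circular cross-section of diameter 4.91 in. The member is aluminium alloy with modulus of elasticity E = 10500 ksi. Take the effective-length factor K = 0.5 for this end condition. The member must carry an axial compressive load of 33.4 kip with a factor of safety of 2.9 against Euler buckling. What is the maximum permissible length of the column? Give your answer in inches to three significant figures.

I = πd⁴/64 = π×4.91⁴/64 = 28.53 in⁴
Required critical load P_cr = n·P = 2.9 × 33.4 = 96.86 kip = 9.686×10^4 lb
From P_cr = π²EI/(K·L)²:  L = (1/K)·√(π²EI/P_cr) = (1/0.5)·√(π²×1.05×10^7×28.53/9.686×10^4)
L = 349 in

L_max ≈ 349 in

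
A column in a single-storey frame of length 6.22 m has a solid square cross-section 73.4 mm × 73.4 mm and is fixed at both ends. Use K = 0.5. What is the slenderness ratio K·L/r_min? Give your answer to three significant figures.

For a square r = a/√12 = 73.4/√12 = 21.19 mm
L_e = K·L = 0.5 × 6.22 m = 3.110 m = 3110.0 mm
λ = L_e / r_min = 3110.0 / 21.19 = 147

λ ≈ 147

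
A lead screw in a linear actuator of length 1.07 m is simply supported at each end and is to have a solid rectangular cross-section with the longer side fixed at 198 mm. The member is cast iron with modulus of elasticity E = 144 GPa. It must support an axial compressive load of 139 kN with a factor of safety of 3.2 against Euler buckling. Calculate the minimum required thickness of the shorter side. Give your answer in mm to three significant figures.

b ≈ 27.9 mm

Required P_cr = n·P = 3.2 × 139 = 444.8 kN
L_e = K·L = 1 × 1.07 = 1.070 m
Required I = P_cr·L_e²/(π²E) = 4.448×10^5 × 1.070² / (π² × 1.44×10^11) = 3.583×10^-7 m⁴
I_req = 3.583×10^5 mm⁴
Rectangle, weak axis: I_min = h·b³/12 with h = 198 mm fixed  ⇒  b = (12I/h)^(1/3) = 27.9 mm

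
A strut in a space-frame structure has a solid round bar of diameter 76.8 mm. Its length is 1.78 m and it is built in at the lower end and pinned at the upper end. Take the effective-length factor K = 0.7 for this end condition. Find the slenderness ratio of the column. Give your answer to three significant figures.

λ ≈ 64.9

For a solid circle r = d/4 = 76.8/4 = 19.20 mm
L_e = K·L = 0.7 × 1.78 m = 1.246 m = 1246.0 mm
λ = L_e / r_min = 1246.0 / 19.20 = 64.9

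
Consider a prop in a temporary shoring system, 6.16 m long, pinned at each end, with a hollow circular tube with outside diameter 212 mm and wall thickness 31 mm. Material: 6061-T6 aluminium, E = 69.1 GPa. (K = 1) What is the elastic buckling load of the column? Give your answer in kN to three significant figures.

Inner diameter d_i = 212 − 2×31 = 150.0 mm
I = π(d_o⁴ − d_i⁴)/64 = π(212⁴ − 150.0⁴)/64 = 7.430×10^7 mm⁴
I = 7.430×10^7 mm⁴ = 7.430×10^-5 m⁴
Effective length L_e = K·L = 1 × 6.16 = 6.160 m
P_cr = π²EI / L_e² = π² × 69.1×10⁹ × 7.430×10^-5 / 6.160² = 1.335×10^6 N

P_cr ≈ 1340 kN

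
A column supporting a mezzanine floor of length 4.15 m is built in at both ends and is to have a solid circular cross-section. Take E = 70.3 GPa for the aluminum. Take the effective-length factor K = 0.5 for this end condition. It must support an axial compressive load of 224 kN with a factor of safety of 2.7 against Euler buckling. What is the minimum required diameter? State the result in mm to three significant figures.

Required P_cr = n·P = 2.7 × 224 = 604.8 kN
L_e = K·L = 0.5 × 4.15 = 2.075 m
Required I = P_cr·L_e²/(π²E) = 6.048×10^5 × 2.075² / (π² × 7.03×10^10) = 3.753×10^-6 m⁴
I_req = 3.753×10^6 mm⁴
Solid circle: I = πd⁴/64  ⇒  d = (64I/π)^(1/4) = (64×3.753×10^6/π)^(1/4) = 93.5 mm

d ≈ 93.5 mm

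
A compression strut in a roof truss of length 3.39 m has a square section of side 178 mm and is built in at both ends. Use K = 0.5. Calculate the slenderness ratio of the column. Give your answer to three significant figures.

λ ≈ 33.0

I = a⁴/12 = 178⁴/12 = 8.366×10^7 mm⁴
A = 3.168×10^4 mm²;  r_min = √(I/A) = √(8.366×10^7/3.168×10^4) = 51.38 mm
L_e = K·L = 0.5 × 3.39 m = 1.695 m = 1695.0 mm
λ = L_e / r_min = 1695.0 / 51.38 = 33.0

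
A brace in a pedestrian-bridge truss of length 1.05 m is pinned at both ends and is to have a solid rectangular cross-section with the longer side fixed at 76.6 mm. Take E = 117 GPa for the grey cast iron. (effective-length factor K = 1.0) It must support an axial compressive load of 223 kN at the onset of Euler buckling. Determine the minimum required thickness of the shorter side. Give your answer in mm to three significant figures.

L_e = K·L = 1 × 1.05 = 1.050 m
Required I = P_cr·L_e²/(π²E) = 2.230×10^5 × 1.050² / (π² × 1.17×10^11) = 2.129×10^-7 m⁴
I_req = 2.129×10^5 mm⁴
Rectangle, weak axis: I_min = h·b³/12 with h = 76.6 mm fixed  ⇒  b = (12I/h)^(1/3) = 32.2 mm

b ≈ 32.2 mm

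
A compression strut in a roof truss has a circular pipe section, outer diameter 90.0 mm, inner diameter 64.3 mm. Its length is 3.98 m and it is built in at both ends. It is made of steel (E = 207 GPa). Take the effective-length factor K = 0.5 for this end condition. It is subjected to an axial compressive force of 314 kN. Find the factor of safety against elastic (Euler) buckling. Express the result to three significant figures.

d_o = 90.0 mm, d_i = 64.3 mm
I = π(d_o⁴ − d_i⁴)/64 = π(90.0⁴ − 64.30⁴)/64 = 2.382×10^6 mm⁴
I = 2.382×10^6 mm⁴ = 2.382×10^-6 m⁴
Effective length L_e = K·L = 0.5 × 3.98 = 1.990 m
P_cr = π²EI / L_e² = π² × 207×10⁹ × 2.382×10^-6 / 1.990² = 1.229×10^6 N
Factor of safety n = P_cr / P = 1228.6 / 314 = 3.91

n ≈ 3.91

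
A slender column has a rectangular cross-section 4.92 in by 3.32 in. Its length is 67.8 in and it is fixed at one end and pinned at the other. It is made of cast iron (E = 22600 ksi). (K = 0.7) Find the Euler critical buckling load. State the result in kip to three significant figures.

Buckling occurs about the weak axis: I_min = h·b³/12 with b = 3.32 in (the shorter side).
I_min = 4.92×3.32³/12 = 15.00 in⁴
Effective length L_e = K·L = 0.7 × 67.8 = 47.46 in
P_cr = π²EI / L_e² = π² × 22600×10³ × 15.00 / 47.46² = 1.486×10^6 lb

P_cr ≈ 1490 kip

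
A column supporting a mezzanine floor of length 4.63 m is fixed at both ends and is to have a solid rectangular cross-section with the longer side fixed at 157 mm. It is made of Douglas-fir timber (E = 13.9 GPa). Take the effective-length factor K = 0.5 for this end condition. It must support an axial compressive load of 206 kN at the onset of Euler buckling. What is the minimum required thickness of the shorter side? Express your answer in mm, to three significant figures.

L_e = K·L = 0.5 × 4.63 = 2.315 m
Required I = P_cr·L_e²/(π²E) = 2.060×10^5 × 2.315² / (π² × 1.39×10^10) = 8.047×10^-6 m⁴
I_req = 8.047×10^6 mm⁴
Rectangle, weak axis: I_min = h·b³/12 with h = 157 mm fixed  ⇒  b = (12I/h)^(1/3) = 85.0 mm

b ≈ 85.0 mm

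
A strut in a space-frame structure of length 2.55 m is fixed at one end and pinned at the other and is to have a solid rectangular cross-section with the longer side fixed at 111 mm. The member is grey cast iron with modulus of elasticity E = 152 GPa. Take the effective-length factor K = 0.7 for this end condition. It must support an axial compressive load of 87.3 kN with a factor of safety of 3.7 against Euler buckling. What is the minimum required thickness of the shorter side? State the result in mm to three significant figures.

Required P_cr = n·P = 3.7 × 87.3 = 323.0 kN
L_e = K·L = 0.7 × 2.55 = 1.785 m
Required I = P_cr·L_e²/(π²E) = 3.230×10^5 × 1.785² / (π² × 1.52×10^11) = 6.860×10^-7 m⁴
I_req = 6.860×10^5 mm⁴
Rectangle, weak axis: I_min = h·b³/12 with h = 111 mm fixed  ⇒  b = (12I/h)^(1/3) = 42.0 mm

b ≈ 42.0 mm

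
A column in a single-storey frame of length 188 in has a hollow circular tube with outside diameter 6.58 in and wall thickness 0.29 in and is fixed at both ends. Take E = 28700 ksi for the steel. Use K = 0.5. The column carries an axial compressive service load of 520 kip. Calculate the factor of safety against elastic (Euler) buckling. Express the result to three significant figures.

Inner diameter d_i = 6.58 − 2×0.29 = 6.000 in
I = π(d_o⁴ − d_i⁴)/64 = π(6.58⁴ − 6.000⁴)/64 = 28.40 in⁴
Effective length L_e = K·L = 0.5 × 188 = 94.00 in
P_cr = π²EI / L_e² = π² × 28700×10³ × 28.40 / 94.00² = 9.105×10^5 lb
Factor of safety n = P_cr / P = 910.45 / 520 = 1.75

n ≈ 1.75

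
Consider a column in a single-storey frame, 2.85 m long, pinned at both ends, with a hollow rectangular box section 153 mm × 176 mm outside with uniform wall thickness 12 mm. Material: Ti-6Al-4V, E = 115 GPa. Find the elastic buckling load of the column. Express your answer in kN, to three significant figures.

P_cr ≈ 3540 kN

Inner dimensions: h_i = 176 − 2×12 = 152.0 mm, b_i = 153 − 2×12 = 129.0 mm
Weak-axis I_min = (h_o·b_o³ − h_i·b_i³)/12 with b_o = 153, b_i = 129.0 mm (shorter outer/inner sides).
I_min = (176×153³ − 152.0×129.0³)/12 = 2.534×10^7 mm⁴
I = 2.534×10^7 mm⁴ = 2.534×10^-5 m⁴
Effective length L_e = K·L = 1 × 2.85 = 2.850 m
P_cr = π²EI / L_e² = π² × 115×10⁹ × 2.534×10^-5 / 2.850² = 3.541×10^6 N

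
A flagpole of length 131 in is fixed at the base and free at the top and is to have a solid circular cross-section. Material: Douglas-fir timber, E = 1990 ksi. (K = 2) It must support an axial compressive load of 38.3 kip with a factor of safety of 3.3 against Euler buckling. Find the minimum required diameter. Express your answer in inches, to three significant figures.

d ≈ 9.74 in

Required P_cr = n·P = 3.3 × 38.3 = 126.4 kip
L_e = K·L = 2 × 131 = 262.0 in
Required I = P_cr·L_e²/(π²E) = 1.264×10^5 × 262.0² / (π² × 1.99×10^6) = 441.7 in⁴
Solid circle: I = πd⁴/64  ⇒  d = (64I/π)^(1/4) = (64×441.7/π)^(1/4) = 9.74 in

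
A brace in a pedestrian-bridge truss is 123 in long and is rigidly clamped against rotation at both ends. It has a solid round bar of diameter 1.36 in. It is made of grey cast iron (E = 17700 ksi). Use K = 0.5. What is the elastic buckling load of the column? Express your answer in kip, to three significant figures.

I = πd⁴/64 = π×1.36⁴/64 = 0.1679 in⁴
Effective length L_e = K·L = 0.5 × 123 = 61.50 in
P_cr = π²EI / L_e² = π² × 17700×10³ × 0.1679 / 61.50² = 7.756×10^3 lb

P_cr ≈ 7.76 kip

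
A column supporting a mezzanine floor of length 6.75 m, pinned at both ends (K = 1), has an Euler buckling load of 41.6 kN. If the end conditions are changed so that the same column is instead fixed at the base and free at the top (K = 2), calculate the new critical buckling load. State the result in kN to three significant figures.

P_cr ≈ 10.4 kN

P_cr ∝ 1/K², so P_cr,new = P_cr,old × (K_old/K_new)² = 41.6 × (1/2)²
= 41.6 × 0.2500 = 10.4 kN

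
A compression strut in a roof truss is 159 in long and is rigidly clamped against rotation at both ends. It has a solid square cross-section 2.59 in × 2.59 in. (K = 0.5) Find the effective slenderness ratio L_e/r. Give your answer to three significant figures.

λ ≈ 106

I = a⁴/12 = 2.59⁴/12 = 3.750 in⁴
A = 6.708 in²;  r_min = √(I/A) = √(3.750/6.708) = 0.7477 in
L_e = K·L = 0.5 × 159 = 79.50 in
λ = L_e / r_min = 79.500 / 0.7477 = 106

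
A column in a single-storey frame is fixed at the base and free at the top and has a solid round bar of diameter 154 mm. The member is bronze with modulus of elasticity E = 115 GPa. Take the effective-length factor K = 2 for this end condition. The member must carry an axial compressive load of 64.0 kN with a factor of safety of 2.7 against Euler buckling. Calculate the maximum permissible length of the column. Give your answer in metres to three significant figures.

I = πd⁴/64 = π×154⁴/64 = 2.761×10^7 mm⁴
I = 2.761×10^-5 m⁴
Required critical load P_cr = n·P = 2.7 × 64.0 = 172.8 kN = 1.728×10^5 N
From P_cr = π²EI/(K·L)²:  L = (1/K)·√(π²EI/P_cr) = (1/2)·√(π²×1.15×10^11×2.761×10^-5/1.728×10^5)
L = 6.73 m

L_max ≈ 6.73 m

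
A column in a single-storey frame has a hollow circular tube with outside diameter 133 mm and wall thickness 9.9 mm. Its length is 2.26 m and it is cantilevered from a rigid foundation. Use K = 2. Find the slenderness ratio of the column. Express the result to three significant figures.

Inner diameter d_i = 133 − 2×9.9 = 113.2 mm
I = π(d_o⁴ − d_i⁴)/64 = π(133⁴ − 113.2⁴)/64 = 7.299×10^6 mm⁴
A = 3.829×10^3 mm²;  r_min = √(I/A) = √(7.299×10^6/3.829×10^3) = 43.66 mm
L_e = K·L = 2 × 2.26 m = 4.520 m = 4520.0 mm
λ = L_e / r_min = 4520.0 / 43.66 = 104

λ ≈ 104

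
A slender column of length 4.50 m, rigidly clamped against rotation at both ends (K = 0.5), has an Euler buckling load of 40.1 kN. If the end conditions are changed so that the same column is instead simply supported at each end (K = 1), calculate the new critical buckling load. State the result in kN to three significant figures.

P_cr ∝ 1/K², so P_cr,new = P_cr,old × (K_old/K_new)² = 40.1 × (0.5/1)²
= 40.1 × 0.2500 = 10.0 kN

P_cr ≈ 10.0 kN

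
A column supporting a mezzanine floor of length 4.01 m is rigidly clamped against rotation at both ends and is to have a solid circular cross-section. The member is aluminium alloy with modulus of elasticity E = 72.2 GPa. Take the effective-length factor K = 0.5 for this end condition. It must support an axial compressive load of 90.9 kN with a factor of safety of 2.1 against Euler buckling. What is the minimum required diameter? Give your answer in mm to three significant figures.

d ≈ 68.4 mm

Required P_cr = n·P = 2.1 × 90.9 = 190.9 kN
L_e = K·L = 0.5 × 4.01 = 2.005 m
Required I = P_cr·L_e²/(π²E) = 1.909×10^5 × 2.005² / (π² × 7.22×10^10) = 1.077×10^-6 m⁴
I_req = 1.077×10^6 mm⁴
Solid circle: I = πd⁴/64  ⇒  d = (64I/π)^(1/4) = (64×1.077×10^6/π)^(1/4) = 68.4 mm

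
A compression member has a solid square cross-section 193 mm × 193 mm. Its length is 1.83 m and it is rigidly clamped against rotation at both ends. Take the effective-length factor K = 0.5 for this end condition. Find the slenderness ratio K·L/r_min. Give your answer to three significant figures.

I = a⁴/12 = 193⁴/12 = 1.156×10^8 mm⁴
A = 3.725×10^4 mm²;  r_min = √(I/A) = √(1.156×10^8/3.725×10^4) = 55.71 mm
L_e = K·L = 0.5 × 1.83 m = 0.9150 m = 915.00 mm
λ = L_e / r_min = 915.00 / 55.71 = 16.4

λ ≈ 16.4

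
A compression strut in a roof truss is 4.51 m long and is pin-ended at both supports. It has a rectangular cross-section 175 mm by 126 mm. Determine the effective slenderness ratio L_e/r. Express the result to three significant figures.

λ ≈ 124

For a rectangle r_min = b/√12 = 126/√12 = 36.37 mm
L_e = K·L = 1 × 4.51 m = 4.510 m = 4510.0 mm
λ = L_e / r_min = 4510.0 / 36.37 = 124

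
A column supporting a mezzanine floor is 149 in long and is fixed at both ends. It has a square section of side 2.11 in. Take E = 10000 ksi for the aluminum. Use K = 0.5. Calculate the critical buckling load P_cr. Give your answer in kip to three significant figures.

I = a⁴/12 = 2.11⁴/12 = 1.652 in⁴
Effective length L_e = K·L = 0.5 × 149 = 74.50 in
P_cr = π²EI / L_e² = π² × 10000×10³ × 1.652 / 74.50² = 2.937×10^4 lb

P_cr ≈ 29.4 kip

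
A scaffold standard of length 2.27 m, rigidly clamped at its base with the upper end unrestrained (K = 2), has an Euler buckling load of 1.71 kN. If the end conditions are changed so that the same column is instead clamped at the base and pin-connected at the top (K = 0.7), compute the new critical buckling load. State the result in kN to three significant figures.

P_cr ∝ 1/K², so P_cr,new = P_cr,old × (K_old/K_new)² = 1.71 × (2/0.7)²
= 1.71 × 8.163 = 14.0 kN

P_cr ≈ 14.0 kN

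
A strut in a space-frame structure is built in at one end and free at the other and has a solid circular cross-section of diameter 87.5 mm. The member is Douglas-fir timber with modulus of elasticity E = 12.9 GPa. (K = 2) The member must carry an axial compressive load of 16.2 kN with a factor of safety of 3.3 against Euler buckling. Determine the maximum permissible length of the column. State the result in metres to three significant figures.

L_max ≈ 1.31 m

I = πd⁴/64 = π×87.5⁴/64 = 2.877×10^6 mm⁴
I = 2.877×10^-6 m⁴
Required critical load P_cr = n·P = 3.3 × 16.2 = 53.46 kN = 5.346×10^4 N
From P_cr = π²EI/(K·L)²:  L = (1/K)·√(π²EI/P_cr) = (1/2)·√(π²×1.29×10^10×2.877×10^-6/5.346×10^4)
L = 1.31 m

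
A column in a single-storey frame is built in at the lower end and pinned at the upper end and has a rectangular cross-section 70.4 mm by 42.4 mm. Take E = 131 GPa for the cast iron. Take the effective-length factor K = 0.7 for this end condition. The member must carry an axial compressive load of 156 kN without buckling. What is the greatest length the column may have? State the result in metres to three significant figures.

Buckling occurs about the weak axis: I_min = h·b³/12 with b = 42.4 mm (the shorter side).
I_min = 70.4×42.4³/12 = 4.472×10^5 mm⁴
I = 4.472×10^-7 m⁴
At the buckling limit P_cr = P = 1.560×10^5 N
From P_cr = π²EI/(K·L)²:  L = (1/K)·√(π²EI/P_cr) = (1/0.7)·√(π²×1.31×10^11×4.472×10^-7/1.560×10^5)
L = 2.75 m

L_max ≈ 2.75 m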